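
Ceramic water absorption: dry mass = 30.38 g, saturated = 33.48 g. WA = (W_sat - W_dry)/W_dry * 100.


WA = (33.48 - 30.38) / 30.38 * 100 = 10.2%

10.2


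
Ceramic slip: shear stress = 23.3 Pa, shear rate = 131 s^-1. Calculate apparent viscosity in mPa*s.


eta = tau/gamma * 1000 = 23.3/131 * 1000 = 177.9 mPa*s

177.9


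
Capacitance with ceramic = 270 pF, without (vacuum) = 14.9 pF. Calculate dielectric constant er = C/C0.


er = 270 / 14.9 = 18.12

18.12


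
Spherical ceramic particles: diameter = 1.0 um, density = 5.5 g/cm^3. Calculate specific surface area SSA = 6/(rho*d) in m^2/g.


SSA = 6 / (5.5 * 1.0) = 1.091 m^2/g

1.091


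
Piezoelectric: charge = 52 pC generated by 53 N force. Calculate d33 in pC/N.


d33 = 52 / 53 = 1.0 pC/N

1.0


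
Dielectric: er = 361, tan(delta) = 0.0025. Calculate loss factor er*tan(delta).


Loss = 361 * 0.0025 = 0.903

0.903


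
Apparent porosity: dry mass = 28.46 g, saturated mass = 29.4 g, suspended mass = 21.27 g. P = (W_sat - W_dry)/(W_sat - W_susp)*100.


P = (29.4 - 28.46) / (29.4 - 21.27) * 100 = 0.94 / 8.13 * 100 = 11.6%

11.6


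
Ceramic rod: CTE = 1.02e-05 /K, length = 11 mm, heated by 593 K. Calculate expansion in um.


dL = 1.02e-05 * 11 * 593 * 1000 = 66.535 um

66.535


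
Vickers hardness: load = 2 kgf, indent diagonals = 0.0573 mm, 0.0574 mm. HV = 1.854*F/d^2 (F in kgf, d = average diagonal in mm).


d_avg = (0.0573+0.0574)/2 = 0.05735 mm
HV = 1.854*2/0.05735^2 = 1127

1127


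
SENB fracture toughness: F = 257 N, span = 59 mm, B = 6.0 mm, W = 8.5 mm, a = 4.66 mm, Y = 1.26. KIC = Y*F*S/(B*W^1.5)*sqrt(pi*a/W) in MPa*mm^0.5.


KIC = 1.26*257*59/(6.0*8.5^1.5)*sqrt(pi*4.66/8.5) = 168.63

168.63


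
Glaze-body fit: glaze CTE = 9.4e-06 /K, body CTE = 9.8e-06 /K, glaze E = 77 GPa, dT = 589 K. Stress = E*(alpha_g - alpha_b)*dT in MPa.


Stress = 77*1000*(9.4e-06 - 9.8e-06)*589 = -18.1 MPa

-18.1


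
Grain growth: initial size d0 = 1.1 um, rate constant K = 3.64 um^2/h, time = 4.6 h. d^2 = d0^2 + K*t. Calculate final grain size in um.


d^2 = 1.1^2 + 3.64*4.6 = 17.954
d = sqrt(17.954) = 4.24 um

4.24


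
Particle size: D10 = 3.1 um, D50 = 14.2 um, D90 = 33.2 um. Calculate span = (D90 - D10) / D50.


Span = (33.2 - 3.1) / 14.2 = 30.1 / 14.2 = 2.12

2.12


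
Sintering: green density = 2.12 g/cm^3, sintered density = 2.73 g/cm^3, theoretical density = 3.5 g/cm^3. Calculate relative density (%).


Relative = 2.73 / 3.5 * 100 = 78.0%

78.0


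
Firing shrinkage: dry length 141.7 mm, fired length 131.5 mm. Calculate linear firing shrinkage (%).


FS = (141.7 - 131.5) / 141.7 * 100 = 7.2%

7.2


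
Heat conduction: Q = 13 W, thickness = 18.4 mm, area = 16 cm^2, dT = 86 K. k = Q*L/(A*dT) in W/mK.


k = 13*18.4/1000/(16/10000*86) = 1.74 W/mK

1.74


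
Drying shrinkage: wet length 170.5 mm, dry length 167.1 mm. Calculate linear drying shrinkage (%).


DS = (170.5 - 167.1) / 170.5 * 100 = 1.99%

1.99


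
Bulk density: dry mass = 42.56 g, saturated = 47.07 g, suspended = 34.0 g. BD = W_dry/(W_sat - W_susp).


BD = 42.56 / (47.07 - 34.0) = 42.56 / 13.07 = 3.256 g/cm^3

3.256


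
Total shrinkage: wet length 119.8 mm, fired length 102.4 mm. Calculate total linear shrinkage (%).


TS = (119.8 - 102.4) / 119.8 * 100 = 14.52%

14.52


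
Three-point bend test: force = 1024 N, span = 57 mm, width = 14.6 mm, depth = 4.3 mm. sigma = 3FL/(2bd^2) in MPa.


sigma = 3*1024*57/(2*14.6*4.3^2) = 324.3 MPa

324.3


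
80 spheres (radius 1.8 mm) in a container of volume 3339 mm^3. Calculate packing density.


V_sphere = 4/3*pi*1.8^3 = 24.429 mm^3
Total V = 80*24.429 = 1954.32 mm^3
PD = 1954.32 / 3339 = 0.585

0.585


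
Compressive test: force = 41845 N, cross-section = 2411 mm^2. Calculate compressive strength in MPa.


CS = 41845 / 2411 = 17.4 MPa

17.4


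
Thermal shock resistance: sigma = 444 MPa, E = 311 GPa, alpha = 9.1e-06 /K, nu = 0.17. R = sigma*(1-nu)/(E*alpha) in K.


R = 444*(1-0.17)/(311*1000*9.1e-06) = 130 K

130


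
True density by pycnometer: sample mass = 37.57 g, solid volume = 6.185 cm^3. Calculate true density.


TD = 37.57 / 6.185 = 6.074 g/cm^3

6.074


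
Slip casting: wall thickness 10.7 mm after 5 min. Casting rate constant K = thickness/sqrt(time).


K = 10.7 / sqrt(5) = 10.7 / 2.2361 = 4.785 mm/min^0.5

4.785


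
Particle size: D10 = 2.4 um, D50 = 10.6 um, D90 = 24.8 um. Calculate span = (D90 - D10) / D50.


Span = (24.8 - 2.4) / 10.6 = 22.4 / 10.6 = 2.113

2.113


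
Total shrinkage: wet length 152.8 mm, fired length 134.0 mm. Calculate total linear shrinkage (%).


TS = (152.8 - 134.0) / 152.8 * 100 = 12.3%

12.3


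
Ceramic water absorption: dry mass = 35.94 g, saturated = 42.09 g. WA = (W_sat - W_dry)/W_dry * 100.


WA = (42.09 - 35.94) / 35.94 * 100 = 17.11%

17.11


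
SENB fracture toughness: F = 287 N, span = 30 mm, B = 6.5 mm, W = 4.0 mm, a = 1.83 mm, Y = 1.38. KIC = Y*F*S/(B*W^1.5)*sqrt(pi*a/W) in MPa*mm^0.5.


KIC = 1.38*287*30/(6.5*4.0^1.5)*sqrt(pi*1.83/4.0) = 273.94

273.94


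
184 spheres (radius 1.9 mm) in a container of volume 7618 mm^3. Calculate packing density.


V_sphere = 4/3*pi*1.9^3 = 28.7309 mm^3
Total V = 184*28.7309 = 5286.4856 mm^3
PD = 5286.4856 / 7618 = 0.694

0.694


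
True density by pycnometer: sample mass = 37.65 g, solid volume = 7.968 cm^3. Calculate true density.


TD = 37.65 / 7.968 = 4.725 g/cm^3

4.725


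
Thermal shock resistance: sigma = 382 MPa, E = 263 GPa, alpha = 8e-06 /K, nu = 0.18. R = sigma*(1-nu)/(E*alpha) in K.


R = 382*(1-0.18)/(263*1000*8e-06) = 149 K

149


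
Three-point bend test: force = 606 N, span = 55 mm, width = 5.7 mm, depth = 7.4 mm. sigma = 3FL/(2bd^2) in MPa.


sigma = 3*606*55/(2*5.7*7.4^2) = 160.2 MPa

160.2


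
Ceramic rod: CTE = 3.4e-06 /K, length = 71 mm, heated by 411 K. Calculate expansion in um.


dL = 3.4e-06 * 71 * 411 * 1000 = 99.215 um

99.215


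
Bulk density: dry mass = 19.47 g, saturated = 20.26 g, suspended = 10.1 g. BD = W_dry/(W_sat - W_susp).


BD = 19.47 / (20.26 - 10.1) = 19.47 / 10.16 = 1.916 g/cm^3

1.916


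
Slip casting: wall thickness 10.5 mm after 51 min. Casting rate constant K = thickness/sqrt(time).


K = 10.5 / sqrt(51) = 10.5 / 7.1414 = 1.47 mm/min^0.5

1.47


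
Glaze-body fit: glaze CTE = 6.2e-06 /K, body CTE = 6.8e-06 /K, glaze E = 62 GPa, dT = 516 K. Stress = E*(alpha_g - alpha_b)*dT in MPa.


Stress = 62*1000*(6.2e-06 - 6.8e-06)*516 = -19.2 MPa

-19.2


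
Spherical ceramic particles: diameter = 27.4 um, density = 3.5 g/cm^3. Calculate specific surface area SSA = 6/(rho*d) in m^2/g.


SSA = 6 / (3.5 * 27.4) = 0.063 m^2/g

0.063


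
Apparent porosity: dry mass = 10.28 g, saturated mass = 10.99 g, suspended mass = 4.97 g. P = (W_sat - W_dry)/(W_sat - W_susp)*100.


P = (10.99 - 10.28) / (10.99 - 4.97) * 100 = 0.71 / 6.02 * 100 = 11.8%

11.8


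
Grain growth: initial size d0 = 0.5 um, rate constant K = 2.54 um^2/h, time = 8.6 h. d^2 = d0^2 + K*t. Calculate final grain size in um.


d^2 = 0.5^2 + 2.54*8.6 = 22.094
d = sqrt(22.094) = 4.7 um

4.7


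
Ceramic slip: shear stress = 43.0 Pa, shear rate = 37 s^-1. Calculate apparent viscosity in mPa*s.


eta = tau/gamma * 1000 = 43.0/37 * 1000 = 1162.2 mPa*s

1162.2


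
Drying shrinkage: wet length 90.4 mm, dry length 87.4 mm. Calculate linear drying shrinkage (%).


DS = (90.4 - 87.4) / 90.4 * 100 = 3.32%

3.32


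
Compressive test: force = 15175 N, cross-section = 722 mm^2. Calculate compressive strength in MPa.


CS = 15175 / 722 = 21.0 MPa

21.0


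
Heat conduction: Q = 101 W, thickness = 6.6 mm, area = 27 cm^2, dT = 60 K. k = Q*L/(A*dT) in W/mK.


k = 101*6.6/1000/(27/10000*60) = 4.11 W/mK

4.11


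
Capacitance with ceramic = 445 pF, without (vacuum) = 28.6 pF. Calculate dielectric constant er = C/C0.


er = 445 / 28.6 = 15.56

15.56


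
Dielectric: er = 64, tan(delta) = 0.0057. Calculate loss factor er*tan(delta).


Loss = 64 * 0.0057 = 0.365

0.365


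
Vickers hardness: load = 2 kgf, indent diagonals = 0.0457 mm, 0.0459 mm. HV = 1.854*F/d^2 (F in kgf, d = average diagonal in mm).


d_avg = (0.0457+0.0459)/2 = 0.0458 mm
HV = 1.854*2/0.0458^2 = 1768

1768


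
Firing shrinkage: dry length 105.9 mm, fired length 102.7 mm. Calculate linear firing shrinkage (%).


FS = (105.9 - 102.7) / 105.9 * 100 = 3.02%

3.02


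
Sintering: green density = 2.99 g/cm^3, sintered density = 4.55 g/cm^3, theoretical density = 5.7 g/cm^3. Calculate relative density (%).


Relative = 4.55 / 5.7 * 100 = 79.8%

79.8


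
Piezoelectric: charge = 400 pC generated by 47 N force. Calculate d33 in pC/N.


d33 = 400 / 47 = 8.5 pC/N

8.5


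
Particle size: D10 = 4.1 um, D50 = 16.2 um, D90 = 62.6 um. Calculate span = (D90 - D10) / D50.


Span = (62.6 - 4.1) / 16.2 = 58.5 / 16.2 = 3.611

3.611


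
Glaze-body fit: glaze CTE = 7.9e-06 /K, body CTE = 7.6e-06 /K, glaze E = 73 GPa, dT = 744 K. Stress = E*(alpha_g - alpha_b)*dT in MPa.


Stress = 73*1000*(7.9e-06 - 7.6e-06)*744 = 16.3 MPa

16.3


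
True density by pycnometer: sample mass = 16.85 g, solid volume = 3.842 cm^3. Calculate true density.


TD = 16.85 / 3.842 = 4.386 g/cm^3

4.386


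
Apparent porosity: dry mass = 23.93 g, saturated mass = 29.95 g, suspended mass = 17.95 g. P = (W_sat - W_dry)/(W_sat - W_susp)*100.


P = (29.95 - 23.93) / (29.95 - 17.95) * 100 = 6.02 / 12.0 * 100 = 50.2%

50.2


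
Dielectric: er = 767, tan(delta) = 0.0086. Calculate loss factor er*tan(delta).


Loss = 767 * 0.0086 = 6.596

6.596


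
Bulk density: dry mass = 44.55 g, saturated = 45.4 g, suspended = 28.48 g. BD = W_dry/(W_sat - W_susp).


BD = 44.55 / (45.4 - 28.48) = 44.55 / 16.92 = 2.633 g/cm^3

2.633


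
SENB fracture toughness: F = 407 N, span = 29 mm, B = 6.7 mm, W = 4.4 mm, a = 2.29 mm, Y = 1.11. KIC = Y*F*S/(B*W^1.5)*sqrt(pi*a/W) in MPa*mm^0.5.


KIC = 1.11*407*29/(6.7*4.4^1.5)*sqrt(pi*2.29/4.4) = 270.91

270.91


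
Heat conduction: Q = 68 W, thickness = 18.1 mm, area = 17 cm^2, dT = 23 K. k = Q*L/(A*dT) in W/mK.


k = 68*18.1/1000/(17/10000*23) = 31.48 W/mK

31.48


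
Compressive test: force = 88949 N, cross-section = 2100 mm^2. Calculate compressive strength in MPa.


CS = 88949 / 2100 = 42.4 MPa

42.4


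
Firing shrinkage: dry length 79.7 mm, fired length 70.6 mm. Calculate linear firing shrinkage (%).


FS = (79.7 - 70.6) / 79.7 * 100 = 11.42%

11.42


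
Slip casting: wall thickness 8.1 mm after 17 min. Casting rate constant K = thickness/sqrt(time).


K = 8.1 / sqrt(17) = 8.1 / 4.1231 = 1.965 mm/min^0.5

1.965


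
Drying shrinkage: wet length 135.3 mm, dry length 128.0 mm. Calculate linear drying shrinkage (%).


DS = (135.3 - 128.0) / 135.3 * 100 = 5.4%

5.4


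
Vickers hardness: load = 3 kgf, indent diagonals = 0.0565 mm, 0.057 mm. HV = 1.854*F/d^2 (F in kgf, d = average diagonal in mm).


d_avg = (0.0565+0.057)/2 = 0.05675 mm
HV = 1.854*3/0.05675^2 = 1727

1727


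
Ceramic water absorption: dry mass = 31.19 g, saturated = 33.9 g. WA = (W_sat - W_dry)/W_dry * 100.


WA = (33.9 - 31.19) / 31.19 * 100 = 8.69%

8.69


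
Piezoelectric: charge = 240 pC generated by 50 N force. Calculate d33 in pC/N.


d33 = 240 / 50 = 4.8 pC/N

4.8


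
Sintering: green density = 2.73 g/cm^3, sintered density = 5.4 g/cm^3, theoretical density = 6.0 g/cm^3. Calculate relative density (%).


Relative = 5.4 / 6.0 * 100 = 90.0%

90.0


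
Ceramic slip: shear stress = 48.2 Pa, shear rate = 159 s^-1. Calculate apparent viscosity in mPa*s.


eta = tau/gamma * 1000 = 48.2/159 * 1000 = 303.1 mPa*s

303.1


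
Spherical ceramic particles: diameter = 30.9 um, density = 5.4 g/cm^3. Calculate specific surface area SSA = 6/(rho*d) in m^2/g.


SSA = 6 / (5.4 * 30.9) = 0.036 m^2/g

0.036


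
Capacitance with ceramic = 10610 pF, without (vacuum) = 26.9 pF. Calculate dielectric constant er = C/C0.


er = 10610 / 26.9 = 394.42

394.42


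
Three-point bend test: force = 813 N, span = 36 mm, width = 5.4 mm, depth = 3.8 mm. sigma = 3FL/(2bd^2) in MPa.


sigma = 3*813*36/(2*5.4*3.8^2) = 563.0 MPa

563.0


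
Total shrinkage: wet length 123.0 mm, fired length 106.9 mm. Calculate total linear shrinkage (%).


TS = (123.0 - 106.9) / 123.0 * 100 = 13.09%

13.09


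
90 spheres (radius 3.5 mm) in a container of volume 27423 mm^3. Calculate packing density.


V_sphere = 4/3*pi*3.5^3 = 179.5944 mm^3
Total V = 90*179.5944 = 16163.496 mm^3
PD = 16163.496 / 27423 = 0.589

0.589


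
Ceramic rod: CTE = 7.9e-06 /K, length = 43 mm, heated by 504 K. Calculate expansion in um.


dL = 7.9e-06 * 43 * 504 * 1000 = 171.209 um

171.209


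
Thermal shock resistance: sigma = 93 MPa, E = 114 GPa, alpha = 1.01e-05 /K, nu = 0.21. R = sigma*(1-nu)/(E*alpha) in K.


R = 93*(1-0.21)/(114*1000*1.01e-05) = 64 K

64


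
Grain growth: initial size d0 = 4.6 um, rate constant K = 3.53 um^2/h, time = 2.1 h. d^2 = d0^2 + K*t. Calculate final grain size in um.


d^2 = 4.6^2 + 3.53*2.1 = 28.573
d = sqrt(28.573) = 5.35 um

5.35


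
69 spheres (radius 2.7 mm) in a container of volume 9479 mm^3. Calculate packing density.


V_sphere = 4/3*pi*2.7^3 = 82.448 mm^3
Total V = 69*82.448 = 5688.912 mm^3
PD = 5688.912 / 9479 = 0.6

0.6


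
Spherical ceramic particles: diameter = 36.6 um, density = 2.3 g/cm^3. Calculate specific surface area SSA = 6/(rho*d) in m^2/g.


SSA = 6 / (2.3 * 36.6) = 0.071 m^2/g

0.071


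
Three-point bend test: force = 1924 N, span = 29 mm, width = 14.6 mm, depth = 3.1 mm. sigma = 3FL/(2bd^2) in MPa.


sigma = 3*1924*29/(2*14.6*3.1^2) = 596.5 MPa

596.5


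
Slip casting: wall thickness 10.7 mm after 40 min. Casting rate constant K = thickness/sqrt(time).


K = 10.7 / sqrt(40) = 10.7 / 6.3246 = 1.692 mm/min^0.5

1.692


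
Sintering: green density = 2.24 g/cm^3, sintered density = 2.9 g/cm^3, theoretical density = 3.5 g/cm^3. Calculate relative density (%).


Relative = 2.9 / 3.5 * 100 = 82.9%

82.9


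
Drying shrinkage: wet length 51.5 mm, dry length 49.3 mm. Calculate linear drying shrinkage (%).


DS = (51.5 - 49.3) / 51.5 * 100 = 4.27%

4.27


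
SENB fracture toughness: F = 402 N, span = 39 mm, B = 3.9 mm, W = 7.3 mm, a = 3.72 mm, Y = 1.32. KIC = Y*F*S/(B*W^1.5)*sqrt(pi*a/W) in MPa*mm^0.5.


KIC = 1.32*402*39/(3.9*7.3^1.5)*sqrt(pi*3.72/7.3) = 340.41

340.41


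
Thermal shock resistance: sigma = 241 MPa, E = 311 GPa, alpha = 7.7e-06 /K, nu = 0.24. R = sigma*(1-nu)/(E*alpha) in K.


R = 241*(1-0.24)/(311*1000*7.7e-06) = 76 K

76


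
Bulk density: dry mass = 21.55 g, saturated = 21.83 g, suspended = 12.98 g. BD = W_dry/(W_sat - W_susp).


BD = 21.55 / (21.83 - 12.98) = 21.55 / 8.85 = 2.435 g/cm^3

2.435


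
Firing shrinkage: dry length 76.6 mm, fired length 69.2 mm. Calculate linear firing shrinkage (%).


FS = (76.6 - 69.2) / 76.6 * 100 = 9.66%

9.66


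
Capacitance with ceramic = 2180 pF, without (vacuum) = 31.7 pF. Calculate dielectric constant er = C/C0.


er = 2180 / 31.7 = 68.77

68.77


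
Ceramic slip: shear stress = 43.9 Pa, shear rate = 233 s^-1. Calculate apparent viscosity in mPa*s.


eta = tau/gamma * 1000 = 43.9/233 * 1000 = 188.4 mPa*s

188.4


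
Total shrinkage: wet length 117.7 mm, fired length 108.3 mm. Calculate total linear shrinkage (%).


TS = (117.7 - 108.3) / 117.7 * 100 = 7.99%

7.99


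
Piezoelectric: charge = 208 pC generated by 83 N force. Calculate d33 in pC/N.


d33 = 208 / 83 = 2.5 pC/N

2.5


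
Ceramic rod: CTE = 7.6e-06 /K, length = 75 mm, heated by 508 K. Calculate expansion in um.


dL = 7.6e-06 * 75 * 508 * 1000 = 289.56 um

289.56


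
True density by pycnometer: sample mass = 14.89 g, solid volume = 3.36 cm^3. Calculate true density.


TD = 14.89 / 3.36 = 4.432 g/cm^3

4.432


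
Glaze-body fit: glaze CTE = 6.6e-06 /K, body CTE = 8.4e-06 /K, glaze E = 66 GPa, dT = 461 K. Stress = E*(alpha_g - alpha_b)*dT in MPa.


Stress = 66*1000*(6.6e-06 - 8.4e-06)*461 = -54.8 MPa

-54.8


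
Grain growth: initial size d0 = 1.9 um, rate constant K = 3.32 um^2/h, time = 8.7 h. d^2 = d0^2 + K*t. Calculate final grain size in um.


d^2 = 1.9^2 + 3.32*8.7 = 32.494
d = sqrt(32.494) = 5.7 um

5.7


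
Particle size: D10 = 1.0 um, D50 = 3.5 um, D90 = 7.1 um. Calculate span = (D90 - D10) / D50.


Span = (7.1 - 1.0) / 3.5 = 6.1 / 3.5 = 1.743

1.743


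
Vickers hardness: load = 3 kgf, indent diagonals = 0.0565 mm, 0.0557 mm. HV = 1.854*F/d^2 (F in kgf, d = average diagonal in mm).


d_avg = (0.0565+0.0557)/2 = 0.0561 mm
HV = 1.854*3/0.0561^2 = 1767

1767


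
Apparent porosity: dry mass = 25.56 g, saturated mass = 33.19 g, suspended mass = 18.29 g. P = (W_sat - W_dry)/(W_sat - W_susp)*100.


P = (33.19 - 25.56) / (33.19 - 18.29) * 100 = 7.63 / 14.9 * 100 = 51.2%

51.2


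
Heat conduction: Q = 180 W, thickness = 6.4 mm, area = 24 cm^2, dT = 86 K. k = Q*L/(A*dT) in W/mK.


k = 180*6.4/1000/(24/10000*86) = 5.58 W/mK

5.58


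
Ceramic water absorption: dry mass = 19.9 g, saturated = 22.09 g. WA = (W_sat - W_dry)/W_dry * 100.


WA = (22.09 - 19.9) / 19.9 * 100 = 11.01%

11.01


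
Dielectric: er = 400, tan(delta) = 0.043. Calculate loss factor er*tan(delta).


Loss = 400 * 0.043 = 17.2

17.2


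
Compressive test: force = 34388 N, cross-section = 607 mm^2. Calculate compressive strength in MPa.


CS = 34388 / 607 = 56.7 MPa

56.7


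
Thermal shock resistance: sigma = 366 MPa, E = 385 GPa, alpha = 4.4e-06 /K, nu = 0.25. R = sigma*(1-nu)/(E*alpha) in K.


R = 366*(1-0.25)/(385*1000*4.4e-06) = 162 K

162


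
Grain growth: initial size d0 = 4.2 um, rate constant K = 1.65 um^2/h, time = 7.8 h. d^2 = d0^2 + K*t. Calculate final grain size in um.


d^2 = 4.2^2 + 1.65*7.8 = 30.51
d = sqrt(30.51) = 5.52 um

5.52


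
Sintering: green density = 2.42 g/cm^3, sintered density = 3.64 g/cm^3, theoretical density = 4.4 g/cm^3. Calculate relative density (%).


Relative = 3.64 / 4.4 * 100 = 82.7%

82.7


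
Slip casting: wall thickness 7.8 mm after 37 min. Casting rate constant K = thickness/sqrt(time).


K = 7.8 / sqrt(37) = 7.8 / 6.0828 = 1.282 mm/min^0.5

1.282


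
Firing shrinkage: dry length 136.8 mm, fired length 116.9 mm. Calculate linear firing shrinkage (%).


FS = (136.8 - 116.9) / 136.8 * 100 = 14.55%

14.55


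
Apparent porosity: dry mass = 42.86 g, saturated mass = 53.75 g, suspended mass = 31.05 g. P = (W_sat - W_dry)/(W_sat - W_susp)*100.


P = (53.75 - 42.86) / (53.75 - 31.05) * 100 = 10.89 / 22.7 * 100 = 48.0%

48.0


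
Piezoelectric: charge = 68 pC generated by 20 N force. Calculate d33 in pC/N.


d33 = 68 / 20 = 3.4 pC/N

3.4


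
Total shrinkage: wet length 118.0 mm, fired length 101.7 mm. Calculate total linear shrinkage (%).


TS = (118.0 - 101.7) / 118.0 * 100 = 13.81%

13.81


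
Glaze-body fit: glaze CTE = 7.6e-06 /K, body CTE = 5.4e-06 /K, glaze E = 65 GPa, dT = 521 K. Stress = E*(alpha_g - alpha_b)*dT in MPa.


Stress = 65*1000*(7.6e-06 - 5.4e-06)*521 = 74.5 MPa

74.5


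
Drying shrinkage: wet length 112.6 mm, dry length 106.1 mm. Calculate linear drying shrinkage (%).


DS = (112.6 - 106.1) / 112.6 * 100 = 5.77%

5.77


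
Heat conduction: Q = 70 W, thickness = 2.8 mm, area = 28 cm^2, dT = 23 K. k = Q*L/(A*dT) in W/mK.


k = 70*2.8/1000/(28/10000*23) = 3.04 W/mK

3.04


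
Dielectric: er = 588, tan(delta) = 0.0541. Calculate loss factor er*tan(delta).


Loss = 588 * 0.0541 = 31.811

31.811


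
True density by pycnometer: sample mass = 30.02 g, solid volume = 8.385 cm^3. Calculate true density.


TD = 30.02 / 8.385 = 3.58 g/cm^3

3.58


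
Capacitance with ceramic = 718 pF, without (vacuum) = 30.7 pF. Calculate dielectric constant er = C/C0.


er = 718 / 30.7 = 23.39

23.39


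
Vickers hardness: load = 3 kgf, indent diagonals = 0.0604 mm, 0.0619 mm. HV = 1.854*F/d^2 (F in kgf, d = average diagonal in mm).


d_avg = (0.0604+0.0619)/2 = 0.06115 mm
HV = 1.854*3/0.06115^2 = 1487

1487


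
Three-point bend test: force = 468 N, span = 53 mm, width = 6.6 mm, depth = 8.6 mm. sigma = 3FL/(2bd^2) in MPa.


sigma = 3*468*53/(2*6.6*8.6^2) = 76.2 MPa

76.2


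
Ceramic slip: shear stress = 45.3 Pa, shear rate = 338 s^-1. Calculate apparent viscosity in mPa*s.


eta = tau/gamma * 1000 = 45.3/338 * 1000 = 134.0 mPa*s

134.0


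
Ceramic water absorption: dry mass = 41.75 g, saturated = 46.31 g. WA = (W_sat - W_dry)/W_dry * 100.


WA = (46.31 - 41.75) / 41.75 * 100 = 10.92%

10.92


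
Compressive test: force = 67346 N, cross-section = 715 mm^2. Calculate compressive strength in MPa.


CS = 67346 / 715 = 94.2 MPa

94.2


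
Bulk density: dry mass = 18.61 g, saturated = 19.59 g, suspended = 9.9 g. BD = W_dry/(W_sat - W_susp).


BD = 18.61 / (19.59 - 9.9) = 18.61 / 9.69 = 1.921 g/cm^3

1.921


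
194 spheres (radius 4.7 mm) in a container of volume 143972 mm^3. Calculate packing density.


V_sphere = 4/3*pi*4.7^3 = 434.8928 mm^3
Total V = 194*434.8928 = 84369.2032 mm^3
PD = 84369.2032 / 143972 = 0.586

0.586


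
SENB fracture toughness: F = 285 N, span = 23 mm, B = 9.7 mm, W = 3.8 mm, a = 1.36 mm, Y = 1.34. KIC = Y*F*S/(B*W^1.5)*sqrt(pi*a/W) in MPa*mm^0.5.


KIC = 1.34*285*23/(9.7*3.8^1.5)*sqrt(pi*1.36/3.8) = 129.62

129.62


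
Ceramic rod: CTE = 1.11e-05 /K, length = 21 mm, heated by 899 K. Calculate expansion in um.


dL = 1.11e-05 * 21 * 899 * 1000 = 209.557 um

209.557


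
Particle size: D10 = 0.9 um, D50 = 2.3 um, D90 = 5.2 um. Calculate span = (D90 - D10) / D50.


Span = (5.2 - 0.9) / 2.3 = 4.3 / 2.3 = 1.87

1.87


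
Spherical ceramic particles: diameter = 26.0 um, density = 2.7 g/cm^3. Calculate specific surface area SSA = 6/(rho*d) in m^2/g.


SSA = 6 / (2.7 * 26.0) = 0.085 m^2/g

0.085


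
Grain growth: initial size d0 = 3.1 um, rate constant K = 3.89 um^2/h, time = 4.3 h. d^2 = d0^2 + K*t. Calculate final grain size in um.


d^2 = 3.1^2 + 3.89*4.3 = 26.337
d = sqrt(26.337) = 5.13 um

5.13


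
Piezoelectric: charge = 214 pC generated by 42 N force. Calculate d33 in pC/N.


d33 = 214 / 42 = 5.1 pC/N

5.1


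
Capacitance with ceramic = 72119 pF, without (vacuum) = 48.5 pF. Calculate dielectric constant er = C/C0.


er = 72119 / 48.5 = 1486.99

1486.99


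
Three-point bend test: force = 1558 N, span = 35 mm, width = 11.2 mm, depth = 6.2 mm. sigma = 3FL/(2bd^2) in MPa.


sigma = 3*1558*35/(2*11.2*6.2^2) = 190.0 MPa

190.0


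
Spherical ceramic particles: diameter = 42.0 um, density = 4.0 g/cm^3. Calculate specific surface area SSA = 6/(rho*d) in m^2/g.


SSA = 6 / (4.0 * 42.0) = 0.036 m^2/g

0.036


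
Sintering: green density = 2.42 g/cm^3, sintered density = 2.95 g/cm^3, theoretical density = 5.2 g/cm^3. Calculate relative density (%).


Relative = 2.95 / 5.2 * 100 = 56.7%

56.7


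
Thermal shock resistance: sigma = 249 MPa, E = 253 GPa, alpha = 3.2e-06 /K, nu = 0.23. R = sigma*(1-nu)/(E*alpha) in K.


R = 249*(1-0.23)/(253*1000*3.2e-06) = 237 K

237


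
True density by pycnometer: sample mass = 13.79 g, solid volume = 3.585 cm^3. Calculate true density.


TD = 13.79 / 3.585 = 3.847 g/cm^3

3.847


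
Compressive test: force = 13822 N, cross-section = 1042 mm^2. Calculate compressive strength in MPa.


CS = 13822 / 1042 = 13.3 MPa

13.3


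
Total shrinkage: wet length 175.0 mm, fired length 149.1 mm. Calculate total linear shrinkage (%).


TS = (175.0 - 149.1) / 175.0 * 100 = 14.8%

14.8


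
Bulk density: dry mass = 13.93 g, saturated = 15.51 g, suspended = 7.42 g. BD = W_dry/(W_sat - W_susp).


BD = 13.93 / (15.51 - 7.42) = 13.93 / 8.09 = 1.722 g/cm^3

1.722


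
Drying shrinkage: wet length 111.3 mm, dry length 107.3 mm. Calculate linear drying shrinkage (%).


DS = (111.3 - 107.3) / 111.3 * 100 = 3.59%

3.59


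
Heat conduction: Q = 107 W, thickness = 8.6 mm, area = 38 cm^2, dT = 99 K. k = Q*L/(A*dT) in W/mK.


k = 107*8.6/1000/(38/10000*99) = 2.45 W/mK

2.45


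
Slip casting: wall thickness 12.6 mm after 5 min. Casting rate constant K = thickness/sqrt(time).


K = 12.6 / sqrt(5) = 12.6 / 2.2361 = 5.635 mm/min^0.5

5.635


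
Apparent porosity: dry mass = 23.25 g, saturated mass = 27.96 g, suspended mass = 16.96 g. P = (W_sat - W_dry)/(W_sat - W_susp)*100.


P = (27.96 - 23.25) / (27.96 - 16.96) * 100 = 4.71 / 11.0 * 100 = 42.8%

42.8


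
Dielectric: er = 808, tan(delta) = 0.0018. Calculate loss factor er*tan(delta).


Loss = 808 * 0.0018 = 1.454

1.454


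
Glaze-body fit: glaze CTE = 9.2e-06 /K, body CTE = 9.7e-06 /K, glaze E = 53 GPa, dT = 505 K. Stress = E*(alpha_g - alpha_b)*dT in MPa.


Stress = 53*1000*(9.2e-06 - 9.7e-06)*505 = -13.4 MPa

-13.4


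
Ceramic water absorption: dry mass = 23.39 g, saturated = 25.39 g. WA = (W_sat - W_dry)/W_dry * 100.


WA = (25.39 - 23.39) / 23.39 * 100 = 8.55%

8.55


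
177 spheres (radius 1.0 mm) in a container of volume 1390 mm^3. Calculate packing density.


V_sphere = 4/3*pi*1.0^3 = 4.1888 mm^3
Total V = 177*4.1888 = 741.4176 mm^3
PD = 741.4176 / 1390 = 0.533

0.533


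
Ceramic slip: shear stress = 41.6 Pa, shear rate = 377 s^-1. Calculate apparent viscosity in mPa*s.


eta = tau/gamma * 1000 = 41.6/377 * 1000 = 110.3 mPa*s

110.3


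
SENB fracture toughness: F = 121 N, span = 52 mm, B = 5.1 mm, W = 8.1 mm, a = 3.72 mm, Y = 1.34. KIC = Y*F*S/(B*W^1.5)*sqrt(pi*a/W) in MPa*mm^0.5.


KIC = 1.34*121*52/(5.1*8.1^1.5)*sqrt(pi*3.72/8.1) = 86.14

86.14


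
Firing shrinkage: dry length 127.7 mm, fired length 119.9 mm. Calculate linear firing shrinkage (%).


FS = (127.7 - 119.9) / 127.7 * 100 = 6.11%

6.11


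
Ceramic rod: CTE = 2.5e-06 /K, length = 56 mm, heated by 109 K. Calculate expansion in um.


dL = 2.5e-06 * 56 * 109 * 1000 = 15.26 um

15.26


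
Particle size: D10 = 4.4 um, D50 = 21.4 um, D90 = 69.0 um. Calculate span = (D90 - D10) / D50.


Span = (69.0 - 4.4) / 21.4 = 64.6 / 21.4 = 3.019

3.019


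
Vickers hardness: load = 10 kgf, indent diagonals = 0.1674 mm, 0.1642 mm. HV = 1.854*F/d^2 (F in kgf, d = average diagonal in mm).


d_avg = (0.1674+0.1642)/2 = 0.1658 mm
HV = 1.854*10/0.1658^2 = 674

674


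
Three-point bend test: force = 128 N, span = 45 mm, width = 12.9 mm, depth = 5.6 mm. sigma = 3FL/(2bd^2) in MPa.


sigma = 3*128*45/(2*12.9*5.6^2) = 21.4 MPa

21.4


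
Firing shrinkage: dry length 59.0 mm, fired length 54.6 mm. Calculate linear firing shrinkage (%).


FS = (59.0 - 54.6) / 59.0 * 100 = 7.46%

7.46


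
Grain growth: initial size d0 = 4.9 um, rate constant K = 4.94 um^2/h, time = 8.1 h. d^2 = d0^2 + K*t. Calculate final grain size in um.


d^2 = 4.9^2 + 4.94*8.1 = 64.024
d = sqrt(64.024) = 8.0 um

8.0


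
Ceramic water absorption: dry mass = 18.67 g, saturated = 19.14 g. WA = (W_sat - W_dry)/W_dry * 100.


WA = (19.14 - 18.67) / 18.67 * 100 = 2.52%

2.52


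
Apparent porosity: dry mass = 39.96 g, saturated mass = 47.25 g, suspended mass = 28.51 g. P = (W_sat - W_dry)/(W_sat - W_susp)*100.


P = (47.25 - 39.96) / (47.25 - 28.51) * 100 = 7.29 / 18.74 * 100 = 38.9%

38.9


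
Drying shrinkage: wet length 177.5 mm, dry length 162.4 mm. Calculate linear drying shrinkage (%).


DS = (177.5 - 162.4) / 177.5 * 100 = 8.51%

8.51


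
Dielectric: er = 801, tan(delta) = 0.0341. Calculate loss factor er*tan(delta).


Loss = 801 * 0.0341 = 27.314

27.314


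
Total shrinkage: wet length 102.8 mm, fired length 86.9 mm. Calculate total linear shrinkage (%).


TS = (102.8 - 86.9) / 102.8 * 100 = 15.47%

15.47


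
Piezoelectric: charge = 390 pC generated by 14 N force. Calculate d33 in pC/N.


d33 = 390 / 14 = 27.9 pC/N

27.9


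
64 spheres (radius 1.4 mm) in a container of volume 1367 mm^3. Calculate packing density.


V_sphere = 4/3*pi*1.4^3 = 11.494 mm^3
Total V = 64*11.494 = 735.616 mm^3
PD = 735.616 / 1367 = 0.538

0.538


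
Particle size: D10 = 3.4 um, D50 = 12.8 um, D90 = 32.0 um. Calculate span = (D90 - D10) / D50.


Span = (32.0 - 3.4) / 12.8 = 28.6 / 12.8 = 2.234

2.234


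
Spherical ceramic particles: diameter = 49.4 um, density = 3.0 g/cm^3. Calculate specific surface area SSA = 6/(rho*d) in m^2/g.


SSA = 6 / (3.0 * 49.4) = 0.04 m^2/g

0.04


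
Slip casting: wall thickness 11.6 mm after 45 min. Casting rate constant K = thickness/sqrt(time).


K = 11.6 / sqrt(45) = 11.6 / 6.7082 = 1.729 mm/min^0.5

1.729


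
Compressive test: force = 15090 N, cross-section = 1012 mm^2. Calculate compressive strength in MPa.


CS = 15090 / 1012 = 14.9 MPa

14.9


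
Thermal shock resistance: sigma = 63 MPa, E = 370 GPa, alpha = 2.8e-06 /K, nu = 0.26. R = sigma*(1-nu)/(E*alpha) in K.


R = 63*(1-0.26)/(370*1000*2.8e-06) = 45 K

45


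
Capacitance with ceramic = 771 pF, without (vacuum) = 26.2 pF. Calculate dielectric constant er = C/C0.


er = 771 / 26.2 = 29.43

29.43


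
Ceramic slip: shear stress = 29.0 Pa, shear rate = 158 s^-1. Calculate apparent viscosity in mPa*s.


eta = tau/gamma * 1000 = 29.0/158 * 1000 = 183.5 mPa*s

183.5


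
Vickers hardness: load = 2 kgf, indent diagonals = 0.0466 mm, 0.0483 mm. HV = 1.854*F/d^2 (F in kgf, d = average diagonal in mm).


d_avg = (0.0466+0.0483)/2 = 0.04745 mm
HV = 1.854*2/0.04745^2 = 1647

1647


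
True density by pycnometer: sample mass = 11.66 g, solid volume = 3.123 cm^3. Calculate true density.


TD = 11.66 / 3.123 = 3.734 g/cm^3

3.734


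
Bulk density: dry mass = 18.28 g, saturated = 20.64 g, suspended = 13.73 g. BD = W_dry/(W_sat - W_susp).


BD = 18.28 / (20.64 - 13.73) = 18.28 / 6.91 = 2.645 g/cm^3

2.645


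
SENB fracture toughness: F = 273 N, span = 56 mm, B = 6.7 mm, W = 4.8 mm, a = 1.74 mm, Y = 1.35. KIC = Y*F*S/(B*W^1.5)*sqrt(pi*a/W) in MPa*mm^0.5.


KIC = 1.35*273*56/(6.7*4.8^1.5)*sqrt(pi*1.74/4.8) = 312.59

312.59


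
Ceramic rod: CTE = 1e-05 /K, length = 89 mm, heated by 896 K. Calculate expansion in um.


dL = 1e-05 * 89 * 896 * 1000 = 797.44 um

797.44


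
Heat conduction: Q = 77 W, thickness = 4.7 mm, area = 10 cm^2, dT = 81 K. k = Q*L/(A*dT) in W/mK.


k = 77*4.7/1000/(10/10000*81) = 4.47 W/mK

4.47


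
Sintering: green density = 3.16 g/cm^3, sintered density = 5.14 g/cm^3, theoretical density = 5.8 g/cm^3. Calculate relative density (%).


Relative = 5.14 / 5.8 * 100 = 88.6%

88.6


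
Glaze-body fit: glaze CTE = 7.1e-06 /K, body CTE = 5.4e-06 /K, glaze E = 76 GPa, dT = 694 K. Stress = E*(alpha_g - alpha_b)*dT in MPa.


Stress = 76*1000*(7.1e-06 - 5.4e-06)*694 = 89.7 MPa

89.7


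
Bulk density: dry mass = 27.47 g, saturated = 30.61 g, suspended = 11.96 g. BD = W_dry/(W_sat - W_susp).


BD = 27.47 / (30.61 - 11.96) = 27.47 / 18.65 = 1.473 g/cm^3

1.473


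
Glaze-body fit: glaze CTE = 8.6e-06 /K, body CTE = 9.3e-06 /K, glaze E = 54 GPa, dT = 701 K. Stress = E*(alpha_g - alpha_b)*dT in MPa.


Stress = 54*1000*(8.6e-06 - 9.3e-06)*701 = -26.5 MPa

-26.5


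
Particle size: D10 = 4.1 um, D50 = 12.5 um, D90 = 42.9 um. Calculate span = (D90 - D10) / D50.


Span = (42.9 - 4.1) / 12.5 = 38.8 / 12.5 = 3.104

3.104


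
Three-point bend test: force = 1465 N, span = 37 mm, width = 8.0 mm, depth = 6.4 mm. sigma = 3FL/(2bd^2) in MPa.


sigma = 3*1465*37/(2*8.0*6.4^2) = 248.1 MPa

248.1


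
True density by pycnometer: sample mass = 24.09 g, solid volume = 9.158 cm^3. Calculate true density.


TD = 24.09 / 9.158 = 2.63 g/cm^3

2.63


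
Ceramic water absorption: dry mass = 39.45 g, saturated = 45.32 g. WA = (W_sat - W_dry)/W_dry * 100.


WA = (45.32 - 39.45) / 39.45 * 100 = 14.88%

14.88


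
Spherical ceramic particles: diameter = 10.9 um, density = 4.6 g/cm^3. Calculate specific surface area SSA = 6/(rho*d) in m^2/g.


SSA = 6 / (4.6 * 10.9) = 0.12 m^2/g

0.12


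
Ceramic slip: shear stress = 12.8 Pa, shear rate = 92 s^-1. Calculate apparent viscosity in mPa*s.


eta = tau/gamma * 1000 = 12.8/92 * 1000 = 139.1 mPa*s

139.1


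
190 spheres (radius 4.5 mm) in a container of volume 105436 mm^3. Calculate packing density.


V_sphere = 4/3*pi*4.5^3 = 381.7035 mm^3
Total V = 190*381.7035 = 72523.665 mm^3
PD = 72523.665 / 105436 = 0.688

0.688


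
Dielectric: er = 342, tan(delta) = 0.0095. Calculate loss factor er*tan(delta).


Loss = 342 * 0.0095 = 3.249

3.249


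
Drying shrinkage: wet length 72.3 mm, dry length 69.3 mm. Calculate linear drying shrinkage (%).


DS = (72.3 - 69.3) / 72.3 * 100 = 4.15%

4.15


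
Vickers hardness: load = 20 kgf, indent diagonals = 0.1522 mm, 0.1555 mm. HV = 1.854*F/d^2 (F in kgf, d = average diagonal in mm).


d_avg = (0.1522+0.1555)/2 = 0.15385 mm
HV = 1.854*20/0.15385^2 = 1567

1567


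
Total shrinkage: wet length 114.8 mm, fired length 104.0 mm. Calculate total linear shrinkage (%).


TS = (114.8 - 104.0) / 114.8 * 100 = 9.41%

9.41


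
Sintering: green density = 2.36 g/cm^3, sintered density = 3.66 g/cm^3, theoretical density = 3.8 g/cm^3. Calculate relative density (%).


Relative = 3.66 / 3.8 * 100 = 96.3%

96.3


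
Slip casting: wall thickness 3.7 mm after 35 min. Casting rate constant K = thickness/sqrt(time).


K = 3.7 / sqrt(35) = 3.7 / 5.9161 = 0.625 mm/min^0.5

0.625


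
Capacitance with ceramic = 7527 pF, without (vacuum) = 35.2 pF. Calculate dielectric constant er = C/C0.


er = 7527 / 35.2 = 213.84

213.84


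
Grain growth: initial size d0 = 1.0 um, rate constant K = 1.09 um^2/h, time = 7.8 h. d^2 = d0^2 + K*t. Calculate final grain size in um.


d^2 = 1.0^2 + 1.09*7.8 = 9.502
d = sqrt(9.502) = 3.08 um

3.08


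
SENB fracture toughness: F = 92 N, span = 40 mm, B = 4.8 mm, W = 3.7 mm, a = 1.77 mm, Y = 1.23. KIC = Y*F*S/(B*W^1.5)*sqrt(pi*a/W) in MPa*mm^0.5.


KIC = 1.23*92*40/(4.8*3.7^1.5)*sqrt(pi*1.77/3.7) = 162.43

162.43


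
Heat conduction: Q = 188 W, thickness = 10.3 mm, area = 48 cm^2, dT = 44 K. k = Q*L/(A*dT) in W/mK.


k = 188*10.3/1000/(48/10000*44) = 9.17 W/mK

9.17


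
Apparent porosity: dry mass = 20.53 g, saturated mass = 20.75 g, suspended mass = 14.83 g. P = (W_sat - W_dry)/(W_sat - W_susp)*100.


P = (20.75 - 20.53) / (20.75 - 14.83) * 100 = 0.22 / 5.92 * 100 = 3.7%

3.7


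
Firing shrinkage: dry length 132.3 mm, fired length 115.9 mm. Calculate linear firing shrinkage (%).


FS = (132.3 - 115.9) / 132.3 * 100 = 12.4%

12.4


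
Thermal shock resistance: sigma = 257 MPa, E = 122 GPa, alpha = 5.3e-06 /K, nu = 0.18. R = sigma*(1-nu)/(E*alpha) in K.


R = 257*(1-0.18)/(122*1000*5.3e-06) = 326 K

326


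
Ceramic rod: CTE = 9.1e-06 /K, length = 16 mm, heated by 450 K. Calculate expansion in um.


dL = 9.1e-06 * 16 * 450 * 1000 = 65.52 um

65.52


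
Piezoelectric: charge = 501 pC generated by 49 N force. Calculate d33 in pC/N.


d33 = 501 / 49 = 10.2 pC/N

10.2


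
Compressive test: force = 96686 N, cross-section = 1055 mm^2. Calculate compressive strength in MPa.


CS = 96686 / 1055 = 91.6 MPa

91.6


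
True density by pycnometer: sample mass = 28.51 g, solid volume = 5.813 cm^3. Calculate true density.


TD = 28.51 / 5.813 = 4.905 g/cm^3

4.905


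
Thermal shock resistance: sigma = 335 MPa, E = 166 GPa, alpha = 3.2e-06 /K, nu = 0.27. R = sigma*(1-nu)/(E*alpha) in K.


R = 335*(1-0.27)/(166*1000*3.2e-06) = 460 K

460


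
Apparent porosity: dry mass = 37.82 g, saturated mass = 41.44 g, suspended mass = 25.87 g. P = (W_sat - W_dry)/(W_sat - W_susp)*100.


P = (41.44 - 37.82) / (41.44 - 25.87) * 100 = 3.62 / 15.57 * 100 = 23.2%

23.2


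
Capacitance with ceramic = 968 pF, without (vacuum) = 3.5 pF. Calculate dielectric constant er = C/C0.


er = 968 / 3.5 = 276.57

276.57


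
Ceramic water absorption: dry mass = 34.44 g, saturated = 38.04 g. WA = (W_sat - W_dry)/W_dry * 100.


WA = (38.04 - 34.44) / 34.44 * 100 = 10.45%

10.45


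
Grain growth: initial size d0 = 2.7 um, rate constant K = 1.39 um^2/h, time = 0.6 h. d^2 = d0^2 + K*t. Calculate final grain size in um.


d^2 = 2.7^2 + 1.39*0.6 = 8.124
d = sqrt(8.124) = 2.85 um

2.85


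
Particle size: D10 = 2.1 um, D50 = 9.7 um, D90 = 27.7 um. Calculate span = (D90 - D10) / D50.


Span = (27.7 - 2.1) / 9.7 = 25.6 / 9.7 = 2.639

2.639


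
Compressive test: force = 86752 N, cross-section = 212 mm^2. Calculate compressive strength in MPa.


CS = 86752 / 212 = 409.2 MPa

409.2


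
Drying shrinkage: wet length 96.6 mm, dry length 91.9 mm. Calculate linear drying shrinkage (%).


DS = (96.6 - 91.9) / 96.6 * 100 = 4.87%

4.87


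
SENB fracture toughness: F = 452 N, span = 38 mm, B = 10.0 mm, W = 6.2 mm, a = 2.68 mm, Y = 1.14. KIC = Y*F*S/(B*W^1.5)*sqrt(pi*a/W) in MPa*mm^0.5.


KIC = 1.14*452*38/(10.0*6.2^1.5)*sqrt(pi*2.68/6.2) = 147.8

147.8


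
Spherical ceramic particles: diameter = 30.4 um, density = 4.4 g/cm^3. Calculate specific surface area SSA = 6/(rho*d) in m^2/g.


SSA = 6 / (4.4 * 30.4) = 0.045 m^2/g

0.045


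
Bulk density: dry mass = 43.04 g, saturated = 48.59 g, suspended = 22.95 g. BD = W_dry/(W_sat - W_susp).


BD = 43.04 / (48.59 - 22.95) = 43.04 / 25.64 = 1.679 g/cm^3

1.679


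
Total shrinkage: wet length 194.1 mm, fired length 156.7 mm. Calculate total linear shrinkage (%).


TS = (194.1 - 156.7) / 194.1 * 100 = 19.27%

19.27


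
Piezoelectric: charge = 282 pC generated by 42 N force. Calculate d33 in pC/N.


d33 = 282 / 42 = 6.7 pC/N

6.7


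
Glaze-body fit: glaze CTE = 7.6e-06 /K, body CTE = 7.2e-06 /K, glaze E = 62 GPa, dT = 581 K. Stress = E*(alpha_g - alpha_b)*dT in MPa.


Stress = 62*1000*(7.6e-06 - 7.2e-06)*581 = 14.4 MPa

14.4


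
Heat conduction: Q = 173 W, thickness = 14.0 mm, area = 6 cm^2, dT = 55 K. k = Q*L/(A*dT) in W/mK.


k = 173*14.0/1000/(6/10000*55) = 73.39 W/mK

73.39


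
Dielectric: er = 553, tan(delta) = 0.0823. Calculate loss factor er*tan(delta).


Loss = 553 * 0.0823 = 45.512

45.512


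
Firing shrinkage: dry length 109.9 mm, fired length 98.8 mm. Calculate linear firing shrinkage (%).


FS = (109.9 - 98.8) / 109.9 * 100 = 10.1%

10.1


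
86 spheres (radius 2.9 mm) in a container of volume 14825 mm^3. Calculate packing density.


V_sphere = 4/3*pi*2.9^3 = 102.1604 mm^3
Total V = 86*102.1604 = 8785.7944 mm^3
PD = 8785.7944 / 14825 = 0.593

0.593


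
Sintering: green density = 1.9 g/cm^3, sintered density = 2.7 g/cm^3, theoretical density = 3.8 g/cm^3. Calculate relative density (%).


Relative = 2.7 / 3.8 * 100 = 71.1%

71.1


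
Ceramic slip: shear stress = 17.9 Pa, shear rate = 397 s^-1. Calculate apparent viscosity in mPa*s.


eta = tau/gamma * 1000 = 17.9/397 * 1000 = 45.1 mPa*s

45.1


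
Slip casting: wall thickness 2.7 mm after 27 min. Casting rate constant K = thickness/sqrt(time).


K = 2.7 / sqrt(27) = 2.7 / 5.1962 = 0.52 mm/min^0.5

0.52


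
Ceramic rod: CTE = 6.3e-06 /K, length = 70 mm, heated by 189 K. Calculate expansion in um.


dL = 6.3e-06 * 70 * 189 * 1000 = 83.349 um

83.349


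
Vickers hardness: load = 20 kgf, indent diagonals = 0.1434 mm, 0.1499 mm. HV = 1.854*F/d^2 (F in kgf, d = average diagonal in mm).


d_avg = (0.1434+0.1499)/2 = 0.14665 mm
HV = 1.854*20/0.14665^2 = 1724

1724
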